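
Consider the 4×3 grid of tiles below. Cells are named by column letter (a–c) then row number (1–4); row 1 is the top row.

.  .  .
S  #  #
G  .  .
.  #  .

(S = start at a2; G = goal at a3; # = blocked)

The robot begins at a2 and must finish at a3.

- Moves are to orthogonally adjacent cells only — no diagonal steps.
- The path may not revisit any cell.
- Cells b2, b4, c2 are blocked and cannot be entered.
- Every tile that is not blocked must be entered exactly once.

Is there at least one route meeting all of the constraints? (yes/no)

Cell c1 has only one open neighbour but is neither the start nor the goal, so a Hamiltonian route would have to both enter and leave it through the same neighbour — impossible without revisiting.

no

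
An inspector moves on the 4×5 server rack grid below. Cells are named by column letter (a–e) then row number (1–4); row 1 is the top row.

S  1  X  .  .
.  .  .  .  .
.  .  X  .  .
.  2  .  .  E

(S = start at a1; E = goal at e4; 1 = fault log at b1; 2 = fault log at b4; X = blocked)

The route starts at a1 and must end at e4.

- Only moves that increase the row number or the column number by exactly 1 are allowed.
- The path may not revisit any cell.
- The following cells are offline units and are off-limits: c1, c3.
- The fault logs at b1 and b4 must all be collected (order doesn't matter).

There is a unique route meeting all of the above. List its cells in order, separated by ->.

Moves only go right or down, so the column and row indices never decrease.
Route from a1: right 1 to b1, down 3 to b4, right 3 to e4 — 7 moves in all.
Check: all required cells visited.

a1 -> b1 -> b2 -> b3 -> b4 -> c4 -> d4 -> e4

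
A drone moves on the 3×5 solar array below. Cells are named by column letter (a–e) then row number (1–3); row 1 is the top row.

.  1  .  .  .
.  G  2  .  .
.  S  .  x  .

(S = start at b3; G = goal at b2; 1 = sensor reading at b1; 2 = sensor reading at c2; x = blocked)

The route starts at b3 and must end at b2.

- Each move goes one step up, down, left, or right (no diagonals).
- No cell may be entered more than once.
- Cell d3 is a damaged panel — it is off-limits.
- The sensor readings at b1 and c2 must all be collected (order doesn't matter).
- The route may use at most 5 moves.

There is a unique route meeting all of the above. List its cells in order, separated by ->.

Any route must reach b1 and c2 and still end at b2 within 5 moves, so the order of the required stops is forced.
Route from b3: right 1 to c3, up 2 to c1, left 1 to b1, down 1 to b2 — 5 moves in all.
Check: all required cells visited; 5 ≤ 5 moves.

b3 -> c3 -> c2 -> c1 -> b1 -> b2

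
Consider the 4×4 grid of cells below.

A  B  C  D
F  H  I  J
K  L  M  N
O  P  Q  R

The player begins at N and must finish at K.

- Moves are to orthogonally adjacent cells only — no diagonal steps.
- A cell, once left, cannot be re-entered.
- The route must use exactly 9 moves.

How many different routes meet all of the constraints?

Need simple routes of exactly 9 moves from N to K (Manhattan distance 3, so 3 moves are spent on a detour and 3 undoing it).
Branch systematically from the start, pruning whenever the remaining move budget drops below the Manhattan distance to K or differs from it in parity. Grouping the completions by first move — via J: 14; via R: 8; via M: 7 — and summing: 14 + 8 + 7 = 29.
That gives 29 routes.

29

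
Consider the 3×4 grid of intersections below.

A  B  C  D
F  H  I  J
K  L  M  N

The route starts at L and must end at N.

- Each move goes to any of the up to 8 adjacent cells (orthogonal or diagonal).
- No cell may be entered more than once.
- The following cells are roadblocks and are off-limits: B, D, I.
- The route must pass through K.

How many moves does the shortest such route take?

4

Any route passes through K somewhere between L and N. Summing Chebyshev distances along the two legs (L → K → N) gives a lower bound of 1 + 3 = 4 moves.
A route of 4 moves achieves this: L → K → H → M → N.
Since 4 matches the lower bound, it is optimal.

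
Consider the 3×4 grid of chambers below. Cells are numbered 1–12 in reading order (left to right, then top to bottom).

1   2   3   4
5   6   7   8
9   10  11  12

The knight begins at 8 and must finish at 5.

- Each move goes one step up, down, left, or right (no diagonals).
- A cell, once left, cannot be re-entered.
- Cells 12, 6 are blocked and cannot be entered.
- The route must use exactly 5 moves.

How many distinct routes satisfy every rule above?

3

Need simple routes of exactly 5 moves from 8 to 5 (Manhattan distance 3, so 1 moves are spent on a detour and 1 undoing it).
Enumerating: 8 4 3 2 1 5 | 8 7 3 2 1 5 | 8 7 11 10 9 5.
That gives 3 routes.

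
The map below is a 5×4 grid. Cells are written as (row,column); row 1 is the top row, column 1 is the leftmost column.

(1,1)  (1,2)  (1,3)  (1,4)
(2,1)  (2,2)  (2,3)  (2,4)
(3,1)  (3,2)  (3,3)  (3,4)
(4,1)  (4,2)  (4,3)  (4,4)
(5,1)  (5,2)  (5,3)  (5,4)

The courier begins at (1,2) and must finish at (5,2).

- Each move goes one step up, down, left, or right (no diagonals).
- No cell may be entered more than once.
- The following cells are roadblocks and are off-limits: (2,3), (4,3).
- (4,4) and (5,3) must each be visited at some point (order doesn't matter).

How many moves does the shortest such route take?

Any route passes through (4,4) and (5,3) in some order between (1,2) and (5,2). Summing Manhattan distances along each leg and taking the cheapest ordering ((1,2) → (4,4) → (5,3) → (5,2)) gives a lower bound of 5 + 2 + 1 = 8 moves.
A route of 8 moves achieves this: (1,2) → (2,2) → (3,2) → (3,3) → (3,4) → (4,4) → (5,4) → (5,3) → (5,2).
Since 8 matches the lower bound, it is optimal.

8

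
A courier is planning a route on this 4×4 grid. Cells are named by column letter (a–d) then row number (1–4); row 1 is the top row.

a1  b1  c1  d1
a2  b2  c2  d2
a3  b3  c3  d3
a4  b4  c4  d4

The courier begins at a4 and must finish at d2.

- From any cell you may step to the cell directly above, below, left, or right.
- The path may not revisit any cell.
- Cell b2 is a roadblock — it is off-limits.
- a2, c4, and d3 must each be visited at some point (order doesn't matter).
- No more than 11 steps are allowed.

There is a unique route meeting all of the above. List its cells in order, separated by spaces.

a4 a3 a2 a1 b1 c1 c2 c3 c4 d4 d3 d2

Any route must reach a2, c4, and d3 and still end at d2 within 11 moves, so the order of the required stops is forced.
Route from a4: 3× up (reaching a1), 2× right (reaching c1), 3× down (reaching c4), right to d4, 2× up (reaching d2) — 11 moves in all.
Check: all required cells visited; 11 ≤ 11 moves.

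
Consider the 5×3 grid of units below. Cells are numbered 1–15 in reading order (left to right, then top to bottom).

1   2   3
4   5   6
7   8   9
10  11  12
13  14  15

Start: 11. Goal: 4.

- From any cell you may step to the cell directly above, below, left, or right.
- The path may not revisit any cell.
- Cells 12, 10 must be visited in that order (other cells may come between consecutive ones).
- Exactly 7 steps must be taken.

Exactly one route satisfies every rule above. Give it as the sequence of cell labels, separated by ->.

11 -> 12 -> 15 -> 14 -> 13 -> 10 -> 7 -> 4

The waypoints must appear in the order 12, 10, with no cell reused.
Route from 11: right to 12, down to 15, 2× left (reaching 13), 3× up (reaching 4) — 7 moves in all.
Check: order respected (12 at step 1, 10 at step 5); 7 moves as required.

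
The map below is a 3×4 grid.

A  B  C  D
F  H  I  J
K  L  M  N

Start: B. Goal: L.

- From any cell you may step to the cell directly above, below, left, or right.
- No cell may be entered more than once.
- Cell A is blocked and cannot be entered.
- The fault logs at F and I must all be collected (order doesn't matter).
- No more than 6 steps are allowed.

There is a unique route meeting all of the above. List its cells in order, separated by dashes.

The budget equals the shortest possible length, so every move has to be on a shortest route through the required cells.
Route from B: right to C, down to I, 2× left (reaching F), down to K, right to L — 6 moves in all.
Check: all required cells visited; 6 ≤ 6 moves.

B - C - I - H - F - K - L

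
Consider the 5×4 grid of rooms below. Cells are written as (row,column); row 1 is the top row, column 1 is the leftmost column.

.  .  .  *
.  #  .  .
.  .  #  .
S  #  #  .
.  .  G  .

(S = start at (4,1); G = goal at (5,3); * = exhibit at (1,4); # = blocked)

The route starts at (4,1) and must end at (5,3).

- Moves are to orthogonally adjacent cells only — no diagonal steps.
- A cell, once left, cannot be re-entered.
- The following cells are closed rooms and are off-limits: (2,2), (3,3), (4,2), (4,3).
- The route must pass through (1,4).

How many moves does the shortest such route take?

Any route passes through (1,4) somewhere between (4,1) and (5,3). Summing Manhattan distances along the two legs ((4,1) → (1,4) → (5,3)) gives a lower bound of 6 + 5 = 11 moves.
A route of 11 moves achieves this: (4,1) → (3,1) → (2,1) → (1,1) → (1,2) → (1,3) → (1,4) → (2,4) → (3,4) → (4,4) → (5,4) → (5,3).
Since 11 matches the lower bound, it is optimal.

11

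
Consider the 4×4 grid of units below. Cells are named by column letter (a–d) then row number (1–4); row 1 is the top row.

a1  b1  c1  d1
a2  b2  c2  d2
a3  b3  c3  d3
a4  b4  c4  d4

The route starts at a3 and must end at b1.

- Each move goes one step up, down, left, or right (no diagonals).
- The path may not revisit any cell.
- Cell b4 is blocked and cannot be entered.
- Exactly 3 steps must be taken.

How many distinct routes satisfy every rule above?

Need simple routes of exactly 3 moves from a3 to b1 (Manhattan distance 3, so 0 moves are spent on a detour and 0 undoing it).
Enumerating: a3 a2 a1 b1 | a3 a2 b2 b1 | a3 b3 b2 b1.
That gives 3 routes.

3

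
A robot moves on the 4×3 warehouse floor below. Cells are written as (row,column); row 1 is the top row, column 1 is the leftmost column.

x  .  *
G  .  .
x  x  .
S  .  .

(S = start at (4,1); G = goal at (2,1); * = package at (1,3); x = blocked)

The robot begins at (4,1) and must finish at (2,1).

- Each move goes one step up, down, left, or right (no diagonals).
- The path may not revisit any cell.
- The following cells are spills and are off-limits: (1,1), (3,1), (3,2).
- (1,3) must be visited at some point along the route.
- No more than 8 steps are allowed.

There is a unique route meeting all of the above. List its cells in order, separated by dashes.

Any route must reach (1,3) and still end at (2,1) within 8 moves, so the order of the required stops is forced.
Route from (4,1): right 2 to (4,3), up 3 to (1,3), left 1 to (1,2), down 1 to (2,2), left 1 to (2,1) — 8 moves in all.
Check: all required cells visited; 8 ≤ 8 moves.

(4,1) - (4,2) - (4,3) - (3,3) - (2,3) - (1,3) - (1,2) - (2,2) - (2,1)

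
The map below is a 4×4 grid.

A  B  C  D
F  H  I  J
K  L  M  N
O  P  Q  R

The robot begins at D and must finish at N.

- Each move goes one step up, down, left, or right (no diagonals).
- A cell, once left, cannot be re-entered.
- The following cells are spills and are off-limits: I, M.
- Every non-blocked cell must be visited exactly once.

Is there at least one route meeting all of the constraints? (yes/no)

Colour the cells like a checkerboard: each orthogonal step flips colour, so a Hamiltonian route alternates colours. Here there are 7 cells of one colour and 7 of the other, with start on the same colour as the goal — the counts and endpoints can't be arranged into an alternating sequence of length 14, so no Hamiltonian route exists.

no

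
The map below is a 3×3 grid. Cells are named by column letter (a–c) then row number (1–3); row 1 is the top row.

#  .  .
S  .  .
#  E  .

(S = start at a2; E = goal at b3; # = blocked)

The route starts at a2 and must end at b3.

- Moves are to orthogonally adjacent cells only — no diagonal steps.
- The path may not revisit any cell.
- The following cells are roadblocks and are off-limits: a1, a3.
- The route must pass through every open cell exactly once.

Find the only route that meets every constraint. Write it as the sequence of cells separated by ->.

Need to visit all 7 open cells exactly once, starting at a2 and ending at b3.
Cell b1 has only two open neighbours (b2 and c1), so the path must pass straight through it: one of those is the cell it's entered from and the other is where it exits.
Route from a2: right to b2, up to b1, right to c1, 2× down (reaching c3), left to b3 — 6 moves in all.
Check: all 7 open cells covered.

a2 -> b2 -> b1 -> c1 -> c2 -> c3 -> b3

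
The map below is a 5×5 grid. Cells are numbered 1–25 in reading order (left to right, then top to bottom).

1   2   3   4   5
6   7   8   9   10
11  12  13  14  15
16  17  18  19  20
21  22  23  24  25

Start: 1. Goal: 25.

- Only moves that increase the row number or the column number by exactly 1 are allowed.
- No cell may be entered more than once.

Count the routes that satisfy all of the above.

70

A right/down-only route from 1 to 25 makes exactly 4 down-moves and 4 right-moves in some order.
With no other constraints that would be C(8,4) = 70 routes.
That gives 70 routes.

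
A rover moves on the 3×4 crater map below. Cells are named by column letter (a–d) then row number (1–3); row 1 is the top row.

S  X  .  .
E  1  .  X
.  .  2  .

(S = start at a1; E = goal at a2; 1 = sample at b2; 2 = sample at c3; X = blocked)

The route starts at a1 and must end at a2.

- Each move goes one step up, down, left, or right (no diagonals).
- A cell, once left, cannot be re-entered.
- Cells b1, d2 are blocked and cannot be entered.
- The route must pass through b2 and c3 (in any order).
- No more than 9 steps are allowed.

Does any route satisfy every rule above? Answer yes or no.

Every way from a1 to b2 runs through a2 — but a2 is where the route must end, so it would be entered once on the way to b2 and again at the finish.

no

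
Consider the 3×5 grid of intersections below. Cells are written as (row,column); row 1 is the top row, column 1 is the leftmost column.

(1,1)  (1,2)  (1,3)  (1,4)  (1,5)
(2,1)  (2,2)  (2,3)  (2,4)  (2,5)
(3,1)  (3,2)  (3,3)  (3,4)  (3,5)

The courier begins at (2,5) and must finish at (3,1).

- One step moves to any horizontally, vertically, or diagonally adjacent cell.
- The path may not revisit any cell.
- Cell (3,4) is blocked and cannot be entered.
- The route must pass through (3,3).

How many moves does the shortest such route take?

Any route passes through (3,3) somewhere between (2,5) and (3,1). Summing Chebyshev distances along the two legs ((2,5) → (3,3) → (3,1)) gives a lower bound of 2 + 2 = 4 moves.
A route of 4 moves achieves this: (2,5) → (2,4) → (3,3) → (2,2) → (3,1).
Since 4 matches the lower bound, it is optimal.

4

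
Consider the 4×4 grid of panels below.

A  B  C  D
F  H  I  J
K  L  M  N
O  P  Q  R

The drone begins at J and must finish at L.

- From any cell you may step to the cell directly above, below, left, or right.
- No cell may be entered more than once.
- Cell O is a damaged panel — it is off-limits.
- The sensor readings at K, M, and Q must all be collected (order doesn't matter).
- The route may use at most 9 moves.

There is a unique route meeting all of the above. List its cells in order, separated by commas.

The 9-move cap with required stops at K, M, Q leaves no slack for detours.
Route from J: down 2 to R, left 1 to Q, up 2 to I, left 2 to F, down 1 to K, right 1 to L — 9 moves in all.
Check: all required cells visited; 9 ≤ 9 moves.

J, N, R, Q, M, I, H, F, K, L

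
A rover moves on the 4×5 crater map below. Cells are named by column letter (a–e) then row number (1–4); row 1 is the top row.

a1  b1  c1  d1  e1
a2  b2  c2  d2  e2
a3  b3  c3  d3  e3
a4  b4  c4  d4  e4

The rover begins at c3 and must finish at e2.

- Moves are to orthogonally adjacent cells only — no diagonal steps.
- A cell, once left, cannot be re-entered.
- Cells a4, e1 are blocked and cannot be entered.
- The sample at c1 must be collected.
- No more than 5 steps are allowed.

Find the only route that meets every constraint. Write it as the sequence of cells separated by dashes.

The budget equals the shortest possible length, so every move has to be on a shortest route through the required cells.
Route from c3: 2× up (reaching c1), right to d1, down to d2, right to e2 — 5 moves in all.
Check: all required cells visited; 5 ≤ 5 moves.

c3 - c2 - c1 - d1 - d2 - e2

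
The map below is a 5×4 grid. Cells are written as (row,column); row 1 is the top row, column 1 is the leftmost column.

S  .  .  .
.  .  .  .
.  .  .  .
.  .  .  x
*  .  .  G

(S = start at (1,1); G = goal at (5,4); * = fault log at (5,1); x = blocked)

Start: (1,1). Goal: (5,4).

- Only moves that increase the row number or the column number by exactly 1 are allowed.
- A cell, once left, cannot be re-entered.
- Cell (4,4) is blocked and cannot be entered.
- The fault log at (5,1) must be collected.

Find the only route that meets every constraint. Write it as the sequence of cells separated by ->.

Moves only go right or down, so the column and row indices never decrease.
Route from (1,1): 4× down (reaching (5,1)), 3× right (reaching (5,4)) — 7 moves in all.
Check: all required cells visited.

(1,1) -> (2,1) -> (3,1) -> (4,1) -> (5,1) -> (5,2) -> (5,3) -> (5,4)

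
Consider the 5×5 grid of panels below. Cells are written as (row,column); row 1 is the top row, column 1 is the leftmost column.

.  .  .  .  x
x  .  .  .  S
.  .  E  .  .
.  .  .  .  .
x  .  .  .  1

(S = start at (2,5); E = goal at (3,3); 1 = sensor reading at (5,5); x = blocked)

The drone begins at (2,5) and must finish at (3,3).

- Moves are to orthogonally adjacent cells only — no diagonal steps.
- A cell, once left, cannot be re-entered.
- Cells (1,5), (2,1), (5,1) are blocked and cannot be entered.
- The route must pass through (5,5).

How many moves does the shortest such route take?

7

Any route passes through (5,5) somewhere between (2,5) and (3,3). Summing Manhattan distances along the two legs ((2,5) → (5,5) → (3,3)) gives a lower bound of 3 + 4 = 7 moves.
A route of 7 moves achieves this: (2,5) → (3,5) → (4,5) → (5,5) → (5,4) → (4,4) → (3,4) → (3,3).
Since 7 matches the lower bound, it is optimal.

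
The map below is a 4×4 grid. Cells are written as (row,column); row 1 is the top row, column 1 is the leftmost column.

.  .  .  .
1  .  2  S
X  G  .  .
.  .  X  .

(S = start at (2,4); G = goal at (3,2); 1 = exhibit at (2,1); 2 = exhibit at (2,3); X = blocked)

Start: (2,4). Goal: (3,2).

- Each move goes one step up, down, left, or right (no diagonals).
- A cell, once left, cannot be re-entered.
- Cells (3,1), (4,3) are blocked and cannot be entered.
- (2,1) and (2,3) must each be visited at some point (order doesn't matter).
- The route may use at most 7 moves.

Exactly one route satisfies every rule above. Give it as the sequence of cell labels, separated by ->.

The budget equals the shortest possible length, so every move has to be on a shortest route through the required cells.
Route from (2,4): left 1 to (2,3), up 1 to (1,3), left 2 to (1,1), down 1 to (2,1), right 1 to (2,2), down 1 to (3,2) — 7 moves in all.
Check: all required cells visited; 7 ≤ 7 moves.

(2,4) -> (2,3) -> (1,3) -> (1,2) -> (1,1) -> (2,1) -> (2,2) -> (3,2)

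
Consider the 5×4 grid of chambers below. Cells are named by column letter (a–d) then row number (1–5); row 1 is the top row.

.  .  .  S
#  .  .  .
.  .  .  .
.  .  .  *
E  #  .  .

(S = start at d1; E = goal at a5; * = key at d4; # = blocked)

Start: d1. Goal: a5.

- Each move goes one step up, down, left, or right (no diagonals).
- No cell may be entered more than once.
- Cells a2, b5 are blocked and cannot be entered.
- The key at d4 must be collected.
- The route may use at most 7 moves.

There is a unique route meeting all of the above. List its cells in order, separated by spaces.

d1 d2 d3 d4 c4 b4 a4 a5

Any route must reach d4 and still end at a5 within 7 moves, so the order of the required stops is forced.
Route from d1: 3× down (reaching d4), 3× left (reaching a4), down to a5 — 7 moves in all.
Check: all required cells visited; 7 ≤ 7 moves.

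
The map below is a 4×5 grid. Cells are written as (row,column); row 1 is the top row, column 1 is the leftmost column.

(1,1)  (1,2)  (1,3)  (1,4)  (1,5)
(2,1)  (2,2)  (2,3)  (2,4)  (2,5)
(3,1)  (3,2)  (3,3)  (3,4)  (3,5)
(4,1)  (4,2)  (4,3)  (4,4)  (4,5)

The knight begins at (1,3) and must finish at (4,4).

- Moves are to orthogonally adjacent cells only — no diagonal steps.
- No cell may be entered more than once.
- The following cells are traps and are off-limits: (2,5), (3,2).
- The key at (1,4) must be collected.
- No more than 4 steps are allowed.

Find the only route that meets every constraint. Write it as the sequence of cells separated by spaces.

(1,3) (1,4) (2,4) (3,4) (4,4)

The budget equals the shortest possible length, so every move has to be on a shortest route through the required cells.
Route from (1,3): right 1 to (1,4), down 3 to (4,4) — 4 moves in all.
Check: all required cells visited; 4 ≤ 4 moves.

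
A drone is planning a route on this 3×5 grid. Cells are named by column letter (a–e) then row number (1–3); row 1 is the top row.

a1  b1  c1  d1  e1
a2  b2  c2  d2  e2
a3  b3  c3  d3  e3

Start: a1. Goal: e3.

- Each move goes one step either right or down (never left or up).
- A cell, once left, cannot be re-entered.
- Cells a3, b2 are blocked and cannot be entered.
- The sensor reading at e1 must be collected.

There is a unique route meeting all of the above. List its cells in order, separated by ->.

a1 -> b1 -> c1 -> d1 -> e1 -> e2 -> e3

Moves only go right or down, so the column and row indices never decrease.
Route from a1: 4× right (reaching e1), 2× down (reaching e3) — 6 moves in all.
Check: all required cells visited.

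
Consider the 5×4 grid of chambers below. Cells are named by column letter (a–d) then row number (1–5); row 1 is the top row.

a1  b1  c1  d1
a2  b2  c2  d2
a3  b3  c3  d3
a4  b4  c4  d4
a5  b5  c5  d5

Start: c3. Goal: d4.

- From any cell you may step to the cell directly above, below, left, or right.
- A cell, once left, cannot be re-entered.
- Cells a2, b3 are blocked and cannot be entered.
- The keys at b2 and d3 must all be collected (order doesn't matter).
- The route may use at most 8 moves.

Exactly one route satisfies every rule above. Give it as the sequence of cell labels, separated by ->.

The 8-move cap with required stops at b2, d3 leaves no slack for detours.
Route from c3: up 1 to c2, left 1 to b2, up 1 to b1, right 2 to d1, down 3 to d4 — 8 moves in all.
Check: all required cells visited; 8 ≤ 8 moves.

c3 -> c2 -> b2 -> b1 -> c1 -> d1 -> d2 -> d3 -> d4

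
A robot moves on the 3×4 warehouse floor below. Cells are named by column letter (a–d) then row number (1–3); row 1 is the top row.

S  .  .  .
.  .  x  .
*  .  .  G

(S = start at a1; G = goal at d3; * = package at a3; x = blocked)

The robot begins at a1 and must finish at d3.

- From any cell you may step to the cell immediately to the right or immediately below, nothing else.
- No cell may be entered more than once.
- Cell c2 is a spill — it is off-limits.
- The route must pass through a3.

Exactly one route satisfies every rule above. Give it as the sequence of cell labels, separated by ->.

Moves only go right or down, so the column and row indices never decrease.
Route from a1: down 2 to a3, right 3 to d3 — 5 moves in all.
Check: all required cells visited.

a1 -> a2 -> a3 -> b3 -> c3 -> d3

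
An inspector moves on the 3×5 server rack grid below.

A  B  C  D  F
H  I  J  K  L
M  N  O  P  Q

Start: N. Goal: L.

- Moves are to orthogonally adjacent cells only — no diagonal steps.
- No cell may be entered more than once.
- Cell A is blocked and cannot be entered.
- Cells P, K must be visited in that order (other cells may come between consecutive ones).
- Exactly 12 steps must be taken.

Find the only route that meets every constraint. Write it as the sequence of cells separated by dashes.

N - M - H - I - B - C - J - O - P - K - D - F - L

The waypoints must appear in the order P, K, with no cell reused.
Route from N: left 1 to M, up 1 to H, right 1 to I, up 1 to B, right 1 to C, down 2 to O, right 1 to P, up 2 to D, right 1 to F, down 1 to L — 12 moves in all.
Check: order respected (P at step 8, K at step 9); 12 moves as required.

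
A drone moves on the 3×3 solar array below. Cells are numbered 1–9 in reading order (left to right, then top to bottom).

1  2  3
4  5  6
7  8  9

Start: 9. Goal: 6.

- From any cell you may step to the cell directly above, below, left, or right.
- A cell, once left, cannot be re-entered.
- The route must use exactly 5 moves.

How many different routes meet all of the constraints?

Need simple routes of exactly 5 moves from 9 to 6 (Manhattan distance 1, so 2 moves are spent on a detour and 2 undoing it).
Enumerating: 9 8 5 2 3 6 | 9 8 7 4 5 6.
That gives 2 routes.

2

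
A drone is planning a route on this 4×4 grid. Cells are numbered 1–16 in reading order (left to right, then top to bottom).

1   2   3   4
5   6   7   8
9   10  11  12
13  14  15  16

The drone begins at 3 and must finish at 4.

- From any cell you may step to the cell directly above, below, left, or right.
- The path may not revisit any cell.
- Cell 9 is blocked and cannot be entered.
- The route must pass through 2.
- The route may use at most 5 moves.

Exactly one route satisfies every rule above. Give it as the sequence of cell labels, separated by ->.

3 -> 2 -> 6 -> 7 -> 8 -> 4

Any route must reach 2 and still end at 4 within 5 moves, so the order of the required stops is forced.
Route from 3: left 1 to 2, down 1 to 6, right 2 to 8, up 1 to 4 — 5 moves in all.
Check: all required cells visited; 5 ≤ 5 moves.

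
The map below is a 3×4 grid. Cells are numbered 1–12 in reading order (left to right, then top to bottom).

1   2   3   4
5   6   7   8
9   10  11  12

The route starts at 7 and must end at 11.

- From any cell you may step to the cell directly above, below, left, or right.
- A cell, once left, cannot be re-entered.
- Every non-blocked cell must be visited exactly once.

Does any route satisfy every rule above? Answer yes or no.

yes

One route that works: 7 → 6 → 10 → 9 → 5 → 1 → 2 → 3 → 4 → 8 → 12 → 11.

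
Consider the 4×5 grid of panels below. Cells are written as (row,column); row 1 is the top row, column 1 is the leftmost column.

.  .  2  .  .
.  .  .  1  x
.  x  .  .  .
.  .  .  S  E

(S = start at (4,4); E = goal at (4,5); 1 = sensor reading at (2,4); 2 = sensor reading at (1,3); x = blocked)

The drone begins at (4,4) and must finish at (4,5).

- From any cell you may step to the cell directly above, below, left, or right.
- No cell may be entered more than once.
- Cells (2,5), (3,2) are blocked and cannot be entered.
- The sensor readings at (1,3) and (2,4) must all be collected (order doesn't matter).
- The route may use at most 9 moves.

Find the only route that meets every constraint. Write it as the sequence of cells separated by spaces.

The 9-move cap with required stops at (1,3), (2,4) leaves no slack for detours.
Route from (4,4): left 1 to (4,3), up 3 to (1,3), right 1 to (1,4), down 2 to (3,4), right 1 to (3,5), down 1 to (4,5) — 9 moves in all.
Check: all required cells visited; 9 ≤ 9 moves.

(4,4) (4,3) (3,3) (2,3) (1,3) (1,4) (2,4) (3,4) (3,5) (4,5)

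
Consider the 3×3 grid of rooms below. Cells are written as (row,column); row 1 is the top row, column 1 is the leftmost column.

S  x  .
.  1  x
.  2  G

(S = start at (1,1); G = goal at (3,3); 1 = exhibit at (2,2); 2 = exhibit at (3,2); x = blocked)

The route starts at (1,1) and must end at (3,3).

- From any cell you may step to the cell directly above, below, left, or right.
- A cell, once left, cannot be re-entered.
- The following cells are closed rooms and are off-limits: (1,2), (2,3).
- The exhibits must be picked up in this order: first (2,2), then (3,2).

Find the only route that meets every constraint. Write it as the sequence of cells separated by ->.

The waypoints must appear in the order (2,2), (3,2), with no cell reused.
Route from (1,1): down 1 to (2,1), right 1 to (2,2), down 1 to (3,2), right 1 to (3,3) — 4 moves in all.
Check: order respected (1 at step 2, 2 at step 3).

(1,1) -> (2,1) -> (2,2) -> (3,2) -> (3,3)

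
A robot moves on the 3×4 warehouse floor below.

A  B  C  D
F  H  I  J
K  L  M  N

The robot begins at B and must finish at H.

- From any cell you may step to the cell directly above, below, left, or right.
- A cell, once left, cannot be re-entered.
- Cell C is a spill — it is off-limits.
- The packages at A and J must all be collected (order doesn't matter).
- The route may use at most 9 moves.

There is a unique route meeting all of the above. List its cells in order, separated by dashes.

B - A - F - K - L - M - N - J - I - H

Any route must reach A and J and still end at H within 9 moves, so the order of the required stops is forced.
Route from B: left 1 to A, down 2 to K, right 3 to N, up 1 to J, left 2 to H — 9 moves in all.
Check: all required cells visited; 9 ≤ 9 moves.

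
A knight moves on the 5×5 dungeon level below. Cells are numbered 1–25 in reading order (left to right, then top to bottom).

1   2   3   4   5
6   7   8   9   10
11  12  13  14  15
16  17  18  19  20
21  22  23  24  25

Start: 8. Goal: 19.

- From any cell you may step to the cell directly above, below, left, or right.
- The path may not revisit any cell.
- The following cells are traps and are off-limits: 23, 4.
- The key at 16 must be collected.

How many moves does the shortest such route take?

Any route passes through 16 somewhere between 8 and 19. Summing Manhattan distances along the two legs (8 → 16 → 19) gives a lower bound of 4 + 3 = 7 moves.
A route of 7 moves achieves this: 8 → 13 → 12 → 11 → 16 → 17 → 18 → 19.
Since 7 matches the lower bound, it is optimal.

7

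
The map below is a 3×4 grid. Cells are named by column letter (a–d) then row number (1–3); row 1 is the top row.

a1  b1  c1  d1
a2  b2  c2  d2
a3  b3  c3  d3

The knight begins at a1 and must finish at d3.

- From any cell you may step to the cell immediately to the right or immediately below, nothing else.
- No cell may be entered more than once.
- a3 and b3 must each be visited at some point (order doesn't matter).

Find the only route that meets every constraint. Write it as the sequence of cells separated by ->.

a1 -> a2 -> a3 -> b3 -> c3 -> d3

Moves only go right or down, so the column and row indices never decrease.
Route from a1: 2× down (reaching a3), 3× right (reaching d3) — 5 moves in all.
Check: all required cells visited.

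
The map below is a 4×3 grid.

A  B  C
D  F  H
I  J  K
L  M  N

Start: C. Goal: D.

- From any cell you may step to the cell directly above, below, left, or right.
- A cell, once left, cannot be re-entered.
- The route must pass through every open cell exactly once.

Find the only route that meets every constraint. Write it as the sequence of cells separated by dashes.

Need to visit all 12 open cells exactly once, starting at C and ending at D.
Cell L has only two open neighbours (I and M), so the path must pass straight through it: one of those is the cell it's entered from and the other is where it exits.
Route from C: 3× down (reaching N), 2× left (reaching L), up to I, right to J, 2× up (reaching B), left to A, down to D — 11 moves in all.
Check: all 12 open cells covered.

C - H - K - N - M - L - I - J - F - B - A - D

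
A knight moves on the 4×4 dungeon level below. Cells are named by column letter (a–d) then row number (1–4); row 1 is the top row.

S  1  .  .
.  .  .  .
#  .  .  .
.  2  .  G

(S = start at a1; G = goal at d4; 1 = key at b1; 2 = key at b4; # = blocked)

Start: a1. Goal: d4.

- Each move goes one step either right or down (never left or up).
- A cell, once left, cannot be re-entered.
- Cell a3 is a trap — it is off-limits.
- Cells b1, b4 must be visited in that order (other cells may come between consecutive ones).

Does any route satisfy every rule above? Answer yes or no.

One route that works: a1 → b1 → b2 → b3 → b4 → c4 → d4.

yes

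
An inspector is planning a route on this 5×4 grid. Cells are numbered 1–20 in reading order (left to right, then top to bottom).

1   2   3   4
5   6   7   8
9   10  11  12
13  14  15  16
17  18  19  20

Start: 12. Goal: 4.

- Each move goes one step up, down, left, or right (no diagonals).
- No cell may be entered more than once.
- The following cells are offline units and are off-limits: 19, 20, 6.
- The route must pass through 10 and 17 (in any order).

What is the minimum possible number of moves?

Any route passes through 10 and 17 in some order between 12 and 4. Summing Manhattan distances along each leg and taking the cheapest ordering (12 → 10 → 17 → 4) gives a lower bound of 2 + 3 + 7 = 12 moves.
A route of 12 moves achieves this: 12 → 16 → 15 → 14 → 18 → 17 → 13 → 9 → 10 → 11 → 7 → 3 → 4.
Since 12 matches the lower bound, it is optimal.

12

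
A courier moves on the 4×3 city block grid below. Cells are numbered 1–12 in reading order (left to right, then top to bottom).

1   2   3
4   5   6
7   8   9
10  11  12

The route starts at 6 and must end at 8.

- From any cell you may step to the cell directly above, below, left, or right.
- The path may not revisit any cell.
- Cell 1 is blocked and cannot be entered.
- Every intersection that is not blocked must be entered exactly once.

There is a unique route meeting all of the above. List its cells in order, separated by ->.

6 -> 3 -> 2 -> 5 -> 4 -> 7 -> 10 -> 11 -> 12 -> 9 -> 8

Need to visit all 11 open cells exactly once, starting at 6 and ending at 8.
Cell 4 has only two open neighbours (7 and 5), so the path must pass straight through it: one of those is the cell it's entered from and the other is where it exits.
Route from 6: up 1 to 3, left 1 to 2, down 1 to 5, left 1 to 4, down 2 to 10, right 2 to 12, up 1 to 9, left 1 to 8 — 10 moves in all.
Check: all 11 open cells covered.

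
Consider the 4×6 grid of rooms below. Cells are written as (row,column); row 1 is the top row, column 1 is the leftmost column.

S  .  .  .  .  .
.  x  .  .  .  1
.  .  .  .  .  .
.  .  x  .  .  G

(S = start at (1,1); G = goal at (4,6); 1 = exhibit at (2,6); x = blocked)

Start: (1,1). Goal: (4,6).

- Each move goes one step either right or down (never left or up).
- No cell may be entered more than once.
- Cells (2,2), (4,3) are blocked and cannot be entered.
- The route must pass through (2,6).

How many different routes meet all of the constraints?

A right/down-only route from (1,1) to (4,6) makes exactly 3 down-moves and 5 right-moves in some order.
With no other constraints that would be C(8,3) = 56 routes.
Split at (2,6) and multiply the segment counts (each segment already excludes blocked cells): (1,1)→(2,6): 4; (2,6)→(4,6): 1; product = 4.
That gives 4 routes.

4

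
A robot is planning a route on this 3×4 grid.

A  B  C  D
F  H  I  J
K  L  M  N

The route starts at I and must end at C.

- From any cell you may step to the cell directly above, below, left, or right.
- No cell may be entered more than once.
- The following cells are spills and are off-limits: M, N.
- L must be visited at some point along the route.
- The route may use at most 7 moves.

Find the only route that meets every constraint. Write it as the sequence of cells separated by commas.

The 7-move cap with required stops at L leaves no slack for detours.
Route from I: left to H, down to L, left to K, 2× up (reaching A), 2× right (reaching C) — 7 moves in all.
Check: all required cells visited; 7 ≤ 7 moves.

I, H, L, K, F, A, B, C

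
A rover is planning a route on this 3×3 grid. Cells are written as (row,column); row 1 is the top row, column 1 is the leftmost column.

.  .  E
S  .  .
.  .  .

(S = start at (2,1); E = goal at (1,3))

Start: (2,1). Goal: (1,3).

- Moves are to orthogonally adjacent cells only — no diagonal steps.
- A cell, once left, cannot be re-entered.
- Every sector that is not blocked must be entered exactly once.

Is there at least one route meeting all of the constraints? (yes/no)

Colour the cells like a checkerboard: each orthogonal step flips colour, so a Hamiltonian route alternates colours. Here there are 5 cells of one colour and 4 of the other, with start on the opposite colour to the goal — the counts and endpoints can't be arranged into an alternating sequence of length 9, so no Hamiltonian route exists.

no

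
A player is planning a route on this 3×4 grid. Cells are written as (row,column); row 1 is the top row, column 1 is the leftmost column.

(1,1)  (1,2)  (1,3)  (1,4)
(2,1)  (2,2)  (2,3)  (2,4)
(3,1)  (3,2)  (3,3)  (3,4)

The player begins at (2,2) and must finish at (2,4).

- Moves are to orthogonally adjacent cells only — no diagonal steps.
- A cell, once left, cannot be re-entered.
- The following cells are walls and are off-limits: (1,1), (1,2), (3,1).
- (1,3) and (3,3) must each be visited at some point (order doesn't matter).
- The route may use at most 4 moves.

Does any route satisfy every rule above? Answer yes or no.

Even ignoring the no-revisit rule, getting from (2,2) to (2,4), taking the cheapest ordering (2,2) → (3,3) → (1,3) → (2,4) needs at least 2 + 2 + 2 = 6 moves (Manhattan distance per leg), which exceeds the 4-move limit.

no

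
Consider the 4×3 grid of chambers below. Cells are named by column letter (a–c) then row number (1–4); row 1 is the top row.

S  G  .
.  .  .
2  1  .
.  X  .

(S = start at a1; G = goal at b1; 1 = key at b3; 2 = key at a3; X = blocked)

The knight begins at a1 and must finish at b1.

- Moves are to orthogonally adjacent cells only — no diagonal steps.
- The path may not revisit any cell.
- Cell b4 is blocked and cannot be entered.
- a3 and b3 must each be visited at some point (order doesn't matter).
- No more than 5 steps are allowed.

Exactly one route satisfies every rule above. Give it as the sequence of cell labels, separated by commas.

a1, a2, a3, b3, b2, b1

The budget equals the shortest possible length, so every move has to be on a shortest route through the required cells.
Route from a1: 2× down (reaching a3), right to b3, 2× up (reaching b1) — 5 moves in all.
Check: all required cells visited; 5 ≤ 5 moves.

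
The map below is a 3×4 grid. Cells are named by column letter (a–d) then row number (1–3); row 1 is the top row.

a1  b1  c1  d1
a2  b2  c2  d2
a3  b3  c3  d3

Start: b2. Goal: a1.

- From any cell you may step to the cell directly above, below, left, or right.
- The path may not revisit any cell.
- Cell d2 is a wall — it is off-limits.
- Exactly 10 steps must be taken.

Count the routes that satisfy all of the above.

0

Need simple routes of exactly 10 moves from b2 to a1 (Manhattan distance 2, so 4 moves are spent on a detour and 4 undoing it).
No route satisfies every constraint, so the count is 0.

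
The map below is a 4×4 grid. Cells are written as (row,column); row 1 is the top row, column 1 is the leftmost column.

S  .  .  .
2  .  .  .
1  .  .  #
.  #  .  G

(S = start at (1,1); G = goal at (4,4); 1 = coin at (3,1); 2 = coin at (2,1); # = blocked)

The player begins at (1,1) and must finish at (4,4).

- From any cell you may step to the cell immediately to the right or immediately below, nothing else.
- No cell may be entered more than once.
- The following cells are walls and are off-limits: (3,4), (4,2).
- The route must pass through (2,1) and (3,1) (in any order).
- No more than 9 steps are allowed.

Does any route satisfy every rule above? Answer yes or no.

yes

One route that works: (1,1) → (2,1) → (3,1) → (3,2) → (3,3) → (4,3) → (4,4).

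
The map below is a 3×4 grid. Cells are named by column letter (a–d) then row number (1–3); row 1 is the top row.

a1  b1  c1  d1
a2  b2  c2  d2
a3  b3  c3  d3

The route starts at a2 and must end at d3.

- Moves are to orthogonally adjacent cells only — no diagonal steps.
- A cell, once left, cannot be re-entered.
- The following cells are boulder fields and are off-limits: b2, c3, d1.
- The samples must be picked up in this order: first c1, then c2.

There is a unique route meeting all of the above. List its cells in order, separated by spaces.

a2 a1 b1 c1 c2 d2 d3

The waypoints must appear in the order c1, c2, with no cell reused.
Route from a2: up 1 to a1, right 2 to c1, down 1 to c2, right 1 to d2, down 1 to d3 — 6 moves in all.
Check: order respected (c1 at step 3, c2 at step 4).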